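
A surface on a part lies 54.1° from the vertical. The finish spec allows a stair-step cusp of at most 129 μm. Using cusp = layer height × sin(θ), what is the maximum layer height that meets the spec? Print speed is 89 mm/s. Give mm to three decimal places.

t = h_c / sin θ = 0.129 / 0.8100 = 0.159 mm.

0.159 mm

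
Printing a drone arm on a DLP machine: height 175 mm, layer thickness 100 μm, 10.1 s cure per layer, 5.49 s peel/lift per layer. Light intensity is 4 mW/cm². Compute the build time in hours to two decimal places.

7.58 hours

Layer count = ceil(175 / 0.1) = 1750.
Cycle time = 10.1 + 5.49, so 15.59 s.
Total = 1750 × 15.59 = 27282.5 s = 7.58 hours.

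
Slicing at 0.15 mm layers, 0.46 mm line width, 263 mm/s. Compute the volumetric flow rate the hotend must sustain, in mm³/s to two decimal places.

Extrusion cross-section = 0.15 × 0.46 = 0.069 mm².
Volumetric flow = 263 × 0.069 = 18.15 mm³/s.

18.15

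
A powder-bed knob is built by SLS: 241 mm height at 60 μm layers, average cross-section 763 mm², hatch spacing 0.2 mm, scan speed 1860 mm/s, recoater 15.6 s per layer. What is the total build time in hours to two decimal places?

19.70 hours

Layers = ⌈241/0.06⌉ = 4017.
Scan path per layer = 763 / 0.2 = 3815 mm.
Laser time per layer = 3815 / 1860 = 2.0511 s.
Layer cycle = 2.0511 + 15.6 = 17.6511 s.
Total: 4017 × 17.6511 s = 70904.4687 s → 19.70 hours.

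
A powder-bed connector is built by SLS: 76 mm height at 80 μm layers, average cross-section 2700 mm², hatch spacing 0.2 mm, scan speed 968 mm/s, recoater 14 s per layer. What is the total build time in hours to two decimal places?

Layers = ⌈76/0.08⌉ = 950.
Scan path per layer = 2700 / 0.2 = 13500 mm.
Scan time per layer: 13500 / 968 → 13.9463 s.
Layer cycle = 13.9463 + 14 = 27.9463 s.
950 layers × 27.9463 s/layer = 26548.985 s, i.e. 7.37 hours.

7.37 hours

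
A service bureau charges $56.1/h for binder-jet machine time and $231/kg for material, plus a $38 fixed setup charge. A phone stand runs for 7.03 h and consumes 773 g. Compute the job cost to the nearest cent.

Machine-time cost = 56.1 × 7.03 = $394.383.
Material cost = 231 × 773/1000 = $178.563.
Adding setup: 394.383 + 178.563 + 38 → 610.946 ≈ $610.95.

$610.95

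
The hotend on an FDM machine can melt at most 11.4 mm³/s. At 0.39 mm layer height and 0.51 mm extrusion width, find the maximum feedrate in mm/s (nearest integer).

57 mm/s

Extrusion cross-section: 0.39 × 0.51 → 0.1989 mm².
v_max = Q/A = 11.4/0.1989 = 57.32 mm/s → 57 mm/s.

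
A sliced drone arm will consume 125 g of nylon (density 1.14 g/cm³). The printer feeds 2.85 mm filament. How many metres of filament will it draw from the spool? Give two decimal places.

17.19 m

Extruded volume: 125/1.14 = 109.6491 cm³ (109649.1 mm³).
Cross-section of 2.85 mm filament: π·(2.85/2)² = 6.3794 mm².
L = V/A = 109649.1/6.3794 = 17188 mm → 17.19 m.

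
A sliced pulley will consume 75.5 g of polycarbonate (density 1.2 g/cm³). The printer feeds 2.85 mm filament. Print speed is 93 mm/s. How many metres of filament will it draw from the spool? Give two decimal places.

Volume = 75.5 g / 1.2 g·cm⁻³ = 62.9167 cm³ = 62916.7 mm³.
Cross-section of 2.85 mm filament: π·(2.85/2)² = 6.3794 mm².
L = V/A = 62916.7/6.3794 = 9862.48 mm → 9.86 m.

9.86 m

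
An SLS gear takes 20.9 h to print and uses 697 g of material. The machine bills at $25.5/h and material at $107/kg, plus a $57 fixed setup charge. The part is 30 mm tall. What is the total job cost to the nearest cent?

$664.53

Time charge = 25.5 × 20.9 = $532.95.
Feedstock cost = 107 × 697/1000, so $74.579.
Adding setup: 532.95 + 74.579 + 57 → 664.529 ≈ $664.53.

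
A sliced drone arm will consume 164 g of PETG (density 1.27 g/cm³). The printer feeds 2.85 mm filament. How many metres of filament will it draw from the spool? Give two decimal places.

20.24 m

Volume = 164 g / 1.27 g·cm⁻³ = 129.1339 cm³ = 129133.9 mm³.
Filament cross-section = π × (2.85/2)² = 6.3794 mm².
L = V/A = 129133.9/6.3794 = 20242.33 mm → 20.24 m.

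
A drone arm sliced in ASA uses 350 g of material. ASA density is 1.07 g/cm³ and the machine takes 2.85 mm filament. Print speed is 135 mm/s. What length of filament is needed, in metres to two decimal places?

Extruded volume: 350/1.07 = 327.1028 cm³ (327102.8 mm³).
A = π r² = π × 1.425² = 6.3794 mm².
Length = 327102.8 / 6.3794 = 51274.85 mm = 51.27 m.

51.27 m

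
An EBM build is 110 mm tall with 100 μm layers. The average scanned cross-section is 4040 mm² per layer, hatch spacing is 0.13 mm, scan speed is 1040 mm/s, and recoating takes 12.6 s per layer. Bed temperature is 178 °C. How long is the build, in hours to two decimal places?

Layer count = ceil(110 / 0.1) = 1100.
Scan path per layer: 4040 / 0.13 → 31076.9 mm.
Scan time per layer: 31076.9 / 1040 → 29.8816 s.
Time per layer: 29.8816 + 12.6 → 42.4816 s.
1100 layers × 42.4816 s/layer = 46729.76 s, i.e. 12.98 hours.

12.98 hours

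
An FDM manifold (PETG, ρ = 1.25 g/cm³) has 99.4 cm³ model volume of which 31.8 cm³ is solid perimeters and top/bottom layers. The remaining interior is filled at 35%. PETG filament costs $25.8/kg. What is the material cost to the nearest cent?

Volume inside the shell = 99.4 − 31.8, so 67.6 cm³.
Deposited infill: 0.35 × 67.6 → 23.66 cm³.
Total extruded: 31.8 + 23.66 → 55.46 cm³.
Mass = 55.46 × 1.25, so 69.325 g.
Cost = 69.325 g / 1000 × $25.8/kg = $1.79.

$1.79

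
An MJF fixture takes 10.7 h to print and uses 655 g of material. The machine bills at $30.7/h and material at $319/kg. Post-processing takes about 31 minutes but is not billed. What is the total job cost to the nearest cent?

Machine cost = 30.7 × 10.7, so $328.49.
Material cost = 319 × 655/1000 = $208.945.
Total = 328.49 + 208.945 = 537.435 ≈ $537.44.

$537.44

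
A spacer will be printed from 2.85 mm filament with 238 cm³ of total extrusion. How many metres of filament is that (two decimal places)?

A = π r² = π × 1.425² = 6.3794 mm².
L = 238000 mm³ / 6.3794 mm² = 37307.58 mm, i.e. 37.31 m.

37.31 m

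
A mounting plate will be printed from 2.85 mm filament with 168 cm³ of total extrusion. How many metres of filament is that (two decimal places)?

26.33 m

A = π r² = π × 1.425² = 6.3794 mm².
Length = 168 cm³ / 6.3794 mm² = 168000 / 6.3794 = 26334.77 mm = 26.33 m.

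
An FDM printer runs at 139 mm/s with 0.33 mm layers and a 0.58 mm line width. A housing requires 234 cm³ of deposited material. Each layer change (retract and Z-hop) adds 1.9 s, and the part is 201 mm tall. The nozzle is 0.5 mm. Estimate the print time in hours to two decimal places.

2.77 hours

Extrusion cross-section = 0.33 × 0.58, so 0.1914 mm².
Path length: 234000 mm³ / 0.1914 mm² → 1222570.5 mm.
Extrusion time = 1222570.5 / 139 = 8795.5 s.
Layer count = ceil(201 / 0.33) = 610.
Z-hop total = 610 × 1.9 = 1159 s.
Total = 8795.5 + 1159 = 9954.5 s = 2.77 hours.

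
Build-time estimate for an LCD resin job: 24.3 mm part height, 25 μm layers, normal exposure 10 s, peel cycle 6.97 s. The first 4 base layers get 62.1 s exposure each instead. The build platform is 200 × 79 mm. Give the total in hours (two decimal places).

Layer count = ceil(24.3 / 0.025) = 972.
Bottom layers = 4 × (62.1 + 6.97) = 276.28 s.
Normal layers = 968 × (10 + 6.97), so 16426.96 s.
Total = 276.28 + 16426.96 = 16703.24 s = 4.64 hours.

4.64 hours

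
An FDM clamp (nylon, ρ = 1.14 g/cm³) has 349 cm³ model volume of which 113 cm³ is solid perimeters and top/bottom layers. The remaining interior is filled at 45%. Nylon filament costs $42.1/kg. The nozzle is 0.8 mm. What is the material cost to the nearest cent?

Interior volume = 349 − 113 = 236 cm³.
Deposited infill: 0.45 × 236 → 106.2 cm³.
Total extruded = 113 + 106.2 = 219.2 cm³.
Mass = 219.2 × 1.14, so 249.888 g.
At $42.1/kg: 249.888/1000 × 42.1 = $10.52.

$10.52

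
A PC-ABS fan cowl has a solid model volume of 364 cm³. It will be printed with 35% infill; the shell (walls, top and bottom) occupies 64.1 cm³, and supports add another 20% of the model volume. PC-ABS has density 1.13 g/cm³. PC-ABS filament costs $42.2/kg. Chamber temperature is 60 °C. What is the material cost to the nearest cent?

Interior volume = 364 − 64.1 = 299.9 cm³.
Infill deposited = 0.35 × 299.9, so 104.965 cm³.
Support = 0.20 × 364 = 72.8 cm³.
Total printed volume = 64.1 + 104.965 + 72.8, so 241.865 cm³.
Mass = 241.865 × 1.13 = 273.30745 g.
Cost = 273.30745 g / 1000 × $42.2/kg = $11.53.

$11.53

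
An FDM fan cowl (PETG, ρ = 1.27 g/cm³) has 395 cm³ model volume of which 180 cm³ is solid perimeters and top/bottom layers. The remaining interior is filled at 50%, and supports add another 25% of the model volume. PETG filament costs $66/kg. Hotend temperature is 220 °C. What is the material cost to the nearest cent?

$32.38

Interior volume = 395 − 180, so 215 cm³.
Infill volume = 0.50 × 215 = 107.5 cm³.
Support = 0.25 × 395 = 98.75 cm³.
Deposited volume = 180 + 107.5 + 98.75, so 386.25 cm³.
Mass: 386.25 × 1.27 → 490.5375 g.
Cost = 490.5375 g / 1000 × $66/kg = $32.38.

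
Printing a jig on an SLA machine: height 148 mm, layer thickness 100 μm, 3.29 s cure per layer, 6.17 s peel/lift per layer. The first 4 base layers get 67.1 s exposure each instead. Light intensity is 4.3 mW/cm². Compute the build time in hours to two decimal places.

3.96 hours

Layer count = ceil(148 / 0.1) = 1480.
Base layers: 4 × (67.1 + 6.17) → 293.08 s.
Regular layers = 1476 × (3.29 + 6.17), so 13962.96 s.
Sum: 293.08 + 13962.96 = 14256.04 s → 3.96 hours.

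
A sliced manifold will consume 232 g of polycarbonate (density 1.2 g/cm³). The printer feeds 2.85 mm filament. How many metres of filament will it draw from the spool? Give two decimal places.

Extruded volume: 232/1.2 = 193.3333 cm³ (193333.3 mm³).
Cross-section of 2.85 mm filament: π·(2.85/2)² = 6.3794 mm².
Length = 193333.3 / 6.3794 = 30305.88 mm = 30.31 m.

30.31 m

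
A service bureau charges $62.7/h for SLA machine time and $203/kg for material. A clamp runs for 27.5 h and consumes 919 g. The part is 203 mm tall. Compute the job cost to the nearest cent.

Time charge: 62.7 × 27.5 → $1724.25.
Material charge = 203 × 919/1000, so $186.557.
Job cost: 1724.25 + 186.557 = 1910.807 ≈ $1910.81.

$1910.81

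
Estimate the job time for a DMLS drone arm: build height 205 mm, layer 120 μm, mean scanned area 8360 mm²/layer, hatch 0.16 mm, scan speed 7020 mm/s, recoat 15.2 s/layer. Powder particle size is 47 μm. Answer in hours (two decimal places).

10.75 hours

Layer count = ceil(205 / 0.12) = 1709.
Scan path per layer = 8360 / 0.16, so 52250 mm.
Per-layer scan time = 52250 / 7020 = 7.443 s.
Layer cycle: 7.443 + 15.2 → 22.643 s.
Build time = 1709 × 22.643 = 38696.887 s = 10.75 hours.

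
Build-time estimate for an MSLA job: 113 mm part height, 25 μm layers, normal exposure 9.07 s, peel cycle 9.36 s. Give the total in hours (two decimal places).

23.14 hours

Layers = ⌈113/0.025⌉ = 4520.
Per-layer time = 9.07 + 9.36, so 18.43 s.
Total = 4520 × 18.43 = 83303.6 s = 23.14 hours.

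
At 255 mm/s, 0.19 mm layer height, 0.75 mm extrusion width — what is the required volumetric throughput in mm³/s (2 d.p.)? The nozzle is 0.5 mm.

Extrusion cross-section = 0.19 × 0.75, so 0.1425 mm².
Q = v·A = 255 × 0.1425 = 36.34 mm³/s.

36.34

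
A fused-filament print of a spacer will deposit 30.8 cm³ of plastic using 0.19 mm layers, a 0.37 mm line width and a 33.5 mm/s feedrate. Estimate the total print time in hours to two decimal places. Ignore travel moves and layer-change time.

Extrusion cross-section = 0.19 × 0.37, so 0.0703 mm².
Toolpath length = 30.8 cm³ / 0.0703 mm² = 30800 / 0.0703 = 438122.3 mm.
Extrusion time = 438122.3 / 33.5 = 13078.3 s.
Converting: 13078.3 s = 3.63 hours.

3.63 hours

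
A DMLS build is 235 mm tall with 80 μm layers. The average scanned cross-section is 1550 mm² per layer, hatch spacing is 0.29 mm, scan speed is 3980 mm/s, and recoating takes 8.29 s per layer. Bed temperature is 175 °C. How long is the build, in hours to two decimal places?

Layer count = ceil(235 / 0.08) = 2938.
Per-layer scan distance = 1550 / 0.29, so 5344.8 mm.
Scan time per layer = 5344.8 / 3980, so 1.3429 s.
Layer cycle = 1.3429 + 8.29, so 9.6329 s.
Build time = 2938 × 9.6329 = 28301.4602 s = 7.86 hours.

7.86 hours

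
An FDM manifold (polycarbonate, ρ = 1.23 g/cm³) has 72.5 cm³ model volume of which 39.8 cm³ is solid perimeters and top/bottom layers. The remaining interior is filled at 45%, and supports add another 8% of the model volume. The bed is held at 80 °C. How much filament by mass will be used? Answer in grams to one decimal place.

Volume inside the shell = 72.5 − 39.8, so 32.7 cm³.
Deposited infill = 0.45 × 32.7, so 14.715 cm³.
Support = 0.08 × 72.5, so 5.8 cm³.
Total extruded: 39.8 + 14.715 + 5.8 → 60.315 cm³.
Mass: 60.315 × 1.23 → 74.18745 g.

74.2 g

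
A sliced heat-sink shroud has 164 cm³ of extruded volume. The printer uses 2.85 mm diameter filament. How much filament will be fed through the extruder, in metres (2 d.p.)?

25.71 m

Cross-section of 2.85 mm filament: π·(2.85/2)² = 6.3794 mm².
L = 164000 mm³ / 6.3794 mm² = 25707.75 mm, i.e. 25.71 m.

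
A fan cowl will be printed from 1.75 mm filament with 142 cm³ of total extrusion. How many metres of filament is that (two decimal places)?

59.04 m

Filament cross-section = π × (1.75/2)² = 2.4053 mm².
Length = 142 cm³ / 2.4053 mm² = 142000 / 2.4053 = 59036.29 mm = 59.04 m.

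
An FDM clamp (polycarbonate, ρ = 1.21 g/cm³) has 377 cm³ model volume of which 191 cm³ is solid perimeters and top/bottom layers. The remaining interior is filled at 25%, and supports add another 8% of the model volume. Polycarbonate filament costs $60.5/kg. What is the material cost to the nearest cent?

Volume inside the shell: 377 − 191 → 186 cm³.
Deposited infill = 0.25 × 186 = 46.5 cm³.
Support = 0.08 × 377, so 30.16 cm³.
Total extruded: 191 + 46.5 + 30.16 → 267.66 cm³.
Mass = 267.66 × 1.21, so 323.8686 g.
At $60.5/kg: 323.8686/1000 × 60.5 = $19.59.

$19.59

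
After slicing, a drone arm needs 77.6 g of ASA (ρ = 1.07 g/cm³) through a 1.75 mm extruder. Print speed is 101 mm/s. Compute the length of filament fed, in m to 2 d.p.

Extruded volume: 77.6/1.07 = 72.5234 cm³ (72523.4 mm³).
Cross-section of 1.75 mm filament: π·(1.75/2)² = 2.4053 mm².
L = V/A = 72523.4/2.4053 = 30151.5 mm → 30.15 m.

30.15 m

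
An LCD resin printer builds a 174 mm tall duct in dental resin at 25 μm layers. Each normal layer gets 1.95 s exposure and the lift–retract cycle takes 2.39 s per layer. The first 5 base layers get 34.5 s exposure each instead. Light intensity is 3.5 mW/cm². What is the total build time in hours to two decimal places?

8.44 hours

Layer count = ceil(174 / 0.025) = 6960.
Burn-in layers: 5 × (34.5 + 2.39) → 184.45 s.
Regular layers: 6955 × (1.95 + 2.39) → 30184.7 s.
Sum: 184.45 + 30184.7 = 30369.15 s → 8.44 hours.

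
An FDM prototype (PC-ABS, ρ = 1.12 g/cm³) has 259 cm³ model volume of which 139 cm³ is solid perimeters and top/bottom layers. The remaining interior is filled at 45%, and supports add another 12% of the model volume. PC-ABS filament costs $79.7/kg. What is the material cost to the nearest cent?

$20.00

Volume inside the shell = 259 − 139 = 120 cm³.
Deposited infill = 0.45 × 120 = 54 cm³.
Support = 0.12 × 259 = 31.08 cm³.
Total printed volume = 139 + 54 + 31.08 = 224.08 cm³.
Mass: 224.08 × 1.12 → 250.9696 g.
Cost = 250.9696 g / 1000 × $79.7/kg = $20.00.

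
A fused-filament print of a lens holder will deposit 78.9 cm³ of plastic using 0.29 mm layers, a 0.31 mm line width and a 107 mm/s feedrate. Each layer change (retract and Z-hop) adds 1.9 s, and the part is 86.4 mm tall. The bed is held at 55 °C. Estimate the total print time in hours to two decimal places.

2.44 hours

Bead cross-section: 0.29 × 0.31 → 0.0899 mm².
Total extruded path = 78900/0.0899 = 877641.8 mm.
Print-move time = 877641.8 / 107, so 8202.3 s.
Layers = ⌈86.4/0.29⌉ = 298.
Non-print overhead: 298 × 1.9 → 566.2 s.
Total = 8202.3 + 566.2 = 8768.5 s = 2.44 hours.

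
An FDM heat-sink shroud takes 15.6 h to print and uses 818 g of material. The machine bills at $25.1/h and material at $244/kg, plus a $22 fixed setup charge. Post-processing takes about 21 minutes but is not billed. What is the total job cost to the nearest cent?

$613.15

Machine cost = 25.1 × 15.6, so $391.56.
Feedstock cost: 244 × 818/1000 → $199.592.
Total = 391.56 + 199.592 + 22 = 613.152 ≈ $613.15.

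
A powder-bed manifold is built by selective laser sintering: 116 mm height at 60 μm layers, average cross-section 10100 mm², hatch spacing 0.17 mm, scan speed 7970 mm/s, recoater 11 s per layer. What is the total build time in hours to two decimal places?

9.91 hours

Layers = ⌈116/0.06⌉ = 1934.
Per-layer scan distance = 10100 / 0.17, so 59411.8 mm.
Per-layer scan time = 59411.8 / 7970 = 7.4544 s.
Per-layer time: 7.4544 + 11 → 18.4544 s.
1934 layers × 18.4544 s/layer = 35690.8096 s, i.e. 9.91 hours.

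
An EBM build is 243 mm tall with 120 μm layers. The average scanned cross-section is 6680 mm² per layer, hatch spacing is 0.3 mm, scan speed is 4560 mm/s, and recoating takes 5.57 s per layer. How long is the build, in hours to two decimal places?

Layer count = ceil(243 / 0.12) = 2025.
Hatch length per layer = 6680 / 0.3 = 22266.7 mm.
Scan time per layer = 22266.7 / 4560 = 4.883 s.
Layer cycle = 4.883 + 5.57 = 10.453 s.
Total: 2025 × 10.453 s = 21167.325 s → 5.88 hours.

5.88 hours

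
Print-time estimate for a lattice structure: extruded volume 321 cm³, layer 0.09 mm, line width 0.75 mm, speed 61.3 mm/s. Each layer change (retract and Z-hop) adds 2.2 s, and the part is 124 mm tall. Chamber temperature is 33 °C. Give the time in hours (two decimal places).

22.39 hours

Extrusion cross-section = 0.09 × 0.75 = 0.0675 mm².
Path length: 321000 mm³ / 0.0675 mm² → 4755555.6 mm.
Extrusion time: 4755555.6 / 61.3 → 77578.4 s.
Layer count = ceil(124 / 0.09) = 1378.
Z-hop total = 1378 × 2.2 = 3031.6 s.
Altogether 77578.4 + 3031.6 = 80610 s, i.e. 22.39 hours.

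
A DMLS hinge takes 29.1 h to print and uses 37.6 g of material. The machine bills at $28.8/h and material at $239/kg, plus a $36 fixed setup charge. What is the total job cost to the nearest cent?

Machine-time cost = 28.8 × 29.1 = $838.08.
Material charge = 239 × 37.6/1000, so $8.9864.
Adding setup: 838.08 + 8.9864 + 36 → 883.0664 ≈ $883.07.

$883.07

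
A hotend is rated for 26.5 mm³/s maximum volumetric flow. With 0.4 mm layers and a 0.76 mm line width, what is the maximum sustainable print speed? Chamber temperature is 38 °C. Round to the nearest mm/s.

A: 0.4 × 0.76 → 0.304 mm².
v_max = Q/A = 26.5/0.304 = 87.17 mm/s → 87 mm/s.

87 mm/s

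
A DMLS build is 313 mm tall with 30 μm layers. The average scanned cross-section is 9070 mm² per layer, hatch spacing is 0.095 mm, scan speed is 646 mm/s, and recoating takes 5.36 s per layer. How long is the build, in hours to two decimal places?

Number of layers: 313 / 0.03 → 10434 (rounded up).
Per-layer scan distance = 9070 / 0.095 = 95473.7 mm.
Scan time per layer = 95473.7 / 646 = 147.7921 s.
Layer cycle = 147.7921 + 5.36, so 153.1521 s.
10434 layers × 153.1521 s/layer = 1597989.0114 s, i.e. 443.89 hours.

443.89 hours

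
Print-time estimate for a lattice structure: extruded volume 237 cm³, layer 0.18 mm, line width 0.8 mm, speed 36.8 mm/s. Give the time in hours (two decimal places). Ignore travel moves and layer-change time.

12.42 hours

Line area = 0.18 × 0.8 = 0.144 mm².
Total extruded path = 237000/0.144 = 1645833.3 mm.
Extrusion time: 1645833.3 / 36.8 → 44723.7 s.
In the requested units: 44723.7 s = 12.42 hours.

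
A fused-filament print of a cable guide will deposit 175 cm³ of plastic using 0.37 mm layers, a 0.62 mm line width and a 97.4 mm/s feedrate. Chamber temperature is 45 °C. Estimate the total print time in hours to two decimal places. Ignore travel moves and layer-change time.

Extrusion cross-section = 0.37 × 0.62, so 0.2294 mm².
Total extruded path = 175000/0.2294 = 762859.6 mm.
Print-move time: 762859.6 / 97.4 → 7832.2 s.
Converting: 7832.2 s = 2.18 hours.

2.18 hours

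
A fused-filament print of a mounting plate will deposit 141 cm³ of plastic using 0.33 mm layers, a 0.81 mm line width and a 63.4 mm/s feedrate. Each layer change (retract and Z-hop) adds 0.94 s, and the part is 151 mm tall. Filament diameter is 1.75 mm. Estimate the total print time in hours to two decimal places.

2.43 hours

Bead cross-section: 0.33 × 0.81 → 0.2673 mm².
Path length: 141000 mm³ / 0.2673 mm² → 527497.2 mm.
Print-move time: 527497.2 / 63.4 → 8320.1 s.
Number of layers: 151 / 0.33 → 458 (rounded up).
Z-hop total = 458 × 0.94 = 430.52 s.
Total = 8320.1 + 430.52 = 8750.62 s = 2.43 hours.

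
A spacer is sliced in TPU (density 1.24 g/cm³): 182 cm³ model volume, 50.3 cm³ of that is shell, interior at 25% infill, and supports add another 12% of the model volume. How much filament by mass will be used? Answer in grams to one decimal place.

Infill region = 182 − 50.3, so 131.7 cm³.
Deposited infill: 0.25 × 131.7 → 32.925 cm³.
Support: 0.12 × 182 → 21.84 cm³.
Total printed volume = 50.3 + 32.925 + 21.84 = 105.065 cm³.
Mass: 105.065 × 1.24 → 130.2806 g.

130.3 g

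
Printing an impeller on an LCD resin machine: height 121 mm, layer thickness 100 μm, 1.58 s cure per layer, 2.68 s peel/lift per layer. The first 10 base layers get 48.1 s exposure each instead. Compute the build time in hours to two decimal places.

Number of layers: 121 / 0.1 → 1210 (rounded up).
Bottom layers = 10 × (48.1 + 2.68), so 507.8 s.
Remaining layers: 1200 × (1.58 + 2.68) → 5112 s.
Total = 507.8 + 5112 = 5619.8 s = 1.56 hours.

1.56 hours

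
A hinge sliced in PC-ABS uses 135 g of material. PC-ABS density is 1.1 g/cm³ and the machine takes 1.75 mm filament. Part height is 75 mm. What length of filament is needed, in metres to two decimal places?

Extruded volume: 135/1.1 = 122.7273 cm³ (122727.3 mm³).
Cross-section of 1.75 mm filament: π·(1.75/2)² = 2.4053 mm².
L = V/A = 122727.3/2.4053 = 51023.7 mm → 51.02 m.

51.02 m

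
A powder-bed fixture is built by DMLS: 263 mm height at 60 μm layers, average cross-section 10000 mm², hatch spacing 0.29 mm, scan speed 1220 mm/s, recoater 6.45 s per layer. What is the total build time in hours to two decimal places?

42.27 hours

Layer count = ceil(263 / 0.06) = 4384.
Hatch length per layer = 10000 / 0.29, so 34482.8 mm.
Scan time per layer = 34482.8 / 1220, so 28.2646 s.
Per-layer time: 28.2646 + 6.45 → 34.7146 s.
4384 layers × 34.7146 s/layer = 152188.8064 s, i.e. 42.27 hours.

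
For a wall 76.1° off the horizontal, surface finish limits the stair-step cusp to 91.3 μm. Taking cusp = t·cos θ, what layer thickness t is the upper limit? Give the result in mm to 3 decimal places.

Layer height = cusp / cos(76.1°) = 0.0913 / 0.2402 = 0.380 mm.

0.380 mm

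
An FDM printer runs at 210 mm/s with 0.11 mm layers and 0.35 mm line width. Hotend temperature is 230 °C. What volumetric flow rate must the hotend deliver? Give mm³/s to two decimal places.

8.09

Extrusion cross-section = 0.11 × 0.35 = 0.0385 mm².
Volumetric flow = 210 × 0.0385 = 8.09 mm³/s.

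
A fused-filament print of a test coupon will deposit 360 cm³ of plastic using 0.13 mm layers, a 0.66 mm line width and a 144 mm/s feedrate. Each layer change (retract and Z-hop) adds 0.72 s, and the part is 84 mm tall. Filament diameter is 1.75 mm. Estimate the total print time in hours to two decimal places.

Line area = 0.13 × 0.66, so 0.0858 mm².
Path length: 360000 mm³ / 0.0858 mm² → 4195804.2 mm.
Extrusion time = 4195804.2 / 144, so 29137.5 s.
Number of layers: 84 / 0.13 → 647 (rounded up).
Non-print overhead: 647 × 0.72 → 465.84 s.
Altogether 29137.5 + 465.84 = 29603.34 s, i.e. 8.22 hours.

8.22 hours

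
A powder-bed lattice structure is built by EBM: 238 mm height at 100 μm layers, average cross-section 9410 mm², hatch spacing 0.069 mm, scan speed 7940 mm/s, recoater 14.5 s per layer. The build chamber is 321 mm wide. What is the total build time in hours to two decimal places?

Layers = ⌈238/0.1⌉ = 2380.
Hatch length per layer: 9410 / 0.069 → 136376.8 mm.
Scan time per layer = 136376.8 / 7940, so 17.1759 s.
Per-layer time: 17.1759 + 14.5 → 31.6759 s.
2380 layers × 31.6759 s/layer = 75388.642 s, i.e. 20.94 hours.

20.94 hours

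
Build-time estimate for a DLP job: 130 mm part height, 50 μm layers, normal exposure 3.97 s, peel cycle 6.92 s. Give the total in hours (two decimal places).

7.87 hours

Layer count = ceil(130 / 0.05) = 2600.
Per-layer time: 3.97 + 6.92 → 10.89 s.
Build time: 2600 × 10.89 s = 28314 s, i.e. 7.87 hours.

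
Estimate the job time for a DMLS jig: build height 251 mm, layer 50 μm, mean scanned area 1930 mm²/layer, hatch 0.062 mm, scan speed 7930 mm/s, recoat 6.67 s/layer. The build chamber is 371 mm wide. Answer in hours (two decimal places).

14.77 hours

Number of layers: 251 / 0.05 → 5020 (rounded up).
Hatch length per layer: 1930 / 0.062 → 31129 mm.
Laser time per layer: 31129 / 7930 → 3.9255 s.
Per-layer time: 3.9255 + 6.67 → 10.5955 s.
5020 layers × 10.5955 s/layer = 53189.41 s, i.e. 14.77 hours.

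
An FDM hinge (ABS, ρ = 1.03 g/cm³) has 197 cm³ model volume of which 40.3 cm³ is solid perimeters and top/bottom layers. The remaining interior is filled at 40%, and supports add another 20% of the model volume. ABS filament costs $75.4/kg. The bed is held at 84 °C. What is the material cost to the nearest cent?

Interior volume: 197 − 40.3 → 156.7 cm³.
Deposited infill = 0.40 × 156.7, so 62.68 cm³.
Support: 0.20 × 197 → 39.4 cm³.
Deposited volume: 40.3 + 62.68 + 39.4 → 142.38 cm³.
Mass = 142.38 × 1.03, so 146.6514 g.
At $75.4/kg: 146.6514/1000 × 75.4 = $11.06.

$11.06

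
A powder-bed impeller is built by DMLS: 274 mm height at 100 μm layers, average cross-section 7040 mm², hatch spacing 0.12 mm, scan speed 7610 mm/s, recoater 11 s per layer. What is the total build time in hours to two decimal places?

Layers = ⌈274/0.1⌉ = 2740.
Per-layer scan distance = 7040 / 0.12, so 58666.7 mm.
Scan time per layer = 58666.7 / 7610 = 7.7092 s.
Time per layer = 7.7092 + 11 = 18.7092 s.
Build time = 2740 × 18.7092 = 51263.208 s = 14.24 hours.

14.24 hours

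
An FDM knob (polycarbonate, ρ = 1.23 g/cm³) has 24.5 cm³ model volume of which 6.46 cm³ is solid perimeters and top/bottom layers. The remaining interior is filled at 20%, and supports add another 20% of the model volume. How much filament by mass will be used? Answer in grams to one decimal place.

18.4 g

Volume inside the shell: 24.5 − 6.46 → 18.04 cm³.
Infill volume = 0.20 × 18.04 = 3.608 cm³.
Support = 0.20 × 24.5 = 4.9 cm³.
Deposited volume: 6.46 + 3.608 + 4.9 → 14.968 cm³.
Mass: 14.968 × 1.23 → 18.41064 g.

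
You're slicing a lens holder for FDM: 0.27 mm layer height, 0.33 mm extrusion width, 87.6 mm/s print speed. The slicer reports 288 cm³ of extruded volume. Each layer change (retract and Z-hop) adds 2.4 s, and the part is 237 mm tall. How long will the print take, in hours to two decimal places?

Bead cross-section = 0.27 × 0.33, so 0.0891 mm².
Total extruded path = 288000/0.0891 = 3232323.2 mm.
Extrusion time = 3232323.2 / 87.6 = 36898.7 s.
Number of layers: 237 / 0.27 → 878 (rounded up).
Non-print overhead = 878 × 2.4, so 2107.2 s.
Total = 36898.7 + 2107.2 = 39005.9 s = 10.83 hours.

10.83 hours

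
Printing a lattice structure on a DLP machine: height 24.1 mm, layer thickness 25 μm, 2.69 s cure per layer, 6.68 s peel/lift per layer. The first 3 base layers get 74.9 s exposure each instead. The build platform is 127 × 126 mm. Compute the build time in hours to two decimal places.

Layers = ⌈24.1/0.025⌉ = 964.
Burn-in layers = 3 × (74.9 + 6.68) = 244.74 s.
Remaining layers = 961 × (2.69 + 6.68), so 9004.57 s.
Total = 244.74 + 9004.57 = 9249.31 s = 2.57 hours.

2.57 hours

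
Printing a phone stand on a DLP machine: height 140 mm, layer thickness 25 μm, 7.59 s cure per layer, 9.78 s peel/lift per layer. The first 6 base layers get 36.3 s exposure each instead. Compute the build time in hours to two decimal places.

Layers = ⌈140/0.025⌉ = 5600.
Base layers: 6 × (36.3 + 9.78) → 276.48 s.
Remaining layers: 5594 × (7.59 + 9.78) → 97167.78 s.
Total = 276.48 + 97167.78 = 97444.26 s = 27.07 hours.

27.07 hours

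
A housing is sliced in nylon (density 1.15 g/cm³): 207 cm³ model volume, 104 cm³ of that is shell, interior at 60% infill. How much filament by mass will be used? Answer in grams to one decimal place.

190.7 g

Infill region: 207 − 104 → 103 cm³.
Deposited infill = 0.60 × 103 = 61.8 cm³.
Deposited volume = 104 + 61.8, so 165.8 cm³.
Mass = 165.8 × 1.15 = 190.67 g.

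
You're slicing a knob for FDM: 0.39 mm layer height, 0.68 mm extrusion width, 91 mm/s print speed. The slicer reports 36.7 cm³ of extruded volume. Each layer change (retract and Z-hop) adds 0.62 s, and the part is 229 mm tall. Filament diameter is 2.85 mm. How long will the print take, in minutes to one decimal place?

31.4 minutes

Line area: 0.39 × 0.68 → 0.2652 mm².
Path length: 36700 mm³ / 0.2652 mm² → 138386.1 mm.
Extrusion time = 138386.1 / 91, so 1520.7 s.
Number of layers: 229 / 0.39 → 588 (rounded up).
Non-print overhead = 588 × 0.62 = 364.56 s.
Total = 1520.7 + 364.56 = 1885.26 s = 31.4 minutes.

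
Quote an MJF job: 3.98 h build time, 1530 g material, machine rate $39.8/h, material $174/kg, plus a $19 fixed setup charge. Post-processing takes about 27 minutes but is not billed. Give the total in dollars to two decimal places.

Machine-time cost = 39.8 × 3.98 = $158.404.
Material cost: 174 × 1530/1000 → $266.22.
Total = 158.404 + 266.22 + 19 = 443.624 ≈ $443.62.

$443.62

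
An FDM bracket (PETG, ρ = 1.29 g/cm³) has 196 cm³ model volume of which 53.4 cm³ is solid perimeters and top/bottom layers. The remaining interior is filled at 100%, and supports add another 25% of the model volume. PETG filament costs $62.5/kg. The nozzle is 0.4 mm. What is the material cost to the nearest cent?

Interior volume = 196 − 53.4, so 142.6 cm³.
Infill volume: 1.00 × 142.6 → 142.6 cm³.
Support: 0.25 × 196 → 49 cm³.
Deposited volume = 53.4 + 142.6 + 49 = 245 cm³.
Mass: 245 × 1.29 → 316.05 g.
Cost = 316.05 g / 1000 × $62.5/kg = $19.75.

$19.75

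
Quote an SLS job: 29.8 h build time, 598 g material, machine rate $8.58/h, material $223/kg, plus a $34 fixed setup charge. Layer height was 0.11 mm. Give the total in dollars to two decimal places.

Time charge: 8.58 × 29.8 → $255.684.
Material cost = 223 × 598/1000 = $133.354.
Total = 255.684 + 133.354 + 34 = 423.038 ≈ $423.04.

$423.04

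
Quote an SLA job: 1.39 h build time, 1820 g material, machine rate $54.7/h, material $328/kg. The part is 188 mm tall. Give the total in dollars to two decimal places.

Machine-time cost = 54.7 × 1.39, so $76.033.
Feedstock cost: 328 × 1820/1000 → $596.96.
Job cost: 76.033 + 596.96 = 672.993 ≈ $672.99.

$672.99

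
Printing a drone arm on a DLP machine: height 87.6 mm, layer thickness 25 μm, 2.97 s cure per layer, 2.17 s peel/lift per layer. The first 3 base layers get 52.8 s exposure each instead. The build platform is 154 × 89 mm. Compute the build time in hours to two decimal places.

Number of layers: 87.6 / 0.025 → 3504 (rounded up).
Burn-in layers: 3 × (52.8 + 2.17) → 164.91 s.
Normal layers = 3501 × (2.97 + 2.17), so 17995.14 s.
Sum: 164.91 + 17995.14 = 18160.05 s → 5.04 hours.

5.04 hours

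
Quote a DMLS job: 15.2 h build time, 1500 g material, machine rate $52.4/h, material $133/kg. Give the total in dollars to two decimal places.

Time charge: 52.4 × 15.2 → $796.48.
Material charge = 133 × 1500/1000 = $199.50.
Total = 796.48 + 199.50 = $995.98.

$995.98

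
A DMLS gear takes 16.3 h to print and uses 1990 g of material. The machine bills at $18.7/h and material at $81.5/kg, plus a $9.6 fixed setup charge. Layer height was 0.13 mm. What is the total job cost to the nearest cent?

$476.60

Machine cost = 18.7 × 16.3 = $304.81.
Material charge: 81.5 × 1990/1000 → $162.185.
Total = 304.81 + 162.185 + 9.6 = 476.595 ≈ $476.60.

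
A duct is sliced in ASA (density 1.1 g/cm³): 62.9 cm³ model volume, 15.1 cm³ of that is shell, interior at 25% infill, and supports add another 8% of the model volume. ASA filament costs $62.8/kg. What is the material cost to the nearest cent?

$2.22

Infill region = 62.9 − 15.1 = 47.8 cm³.
Infill volume = 0.25 × 47.8 = 11.95 cm³.
Support = 0.08 × 62.9 = 5.032 cm³.
Total extruded: 15.1 + 11.95 + 5.032 → 32.082 cm³.
Mass = 32.082 × 1.1 = 35.2902 g.
At $62.8/kg: 35.2902/1000 × 62.8 = $2.22.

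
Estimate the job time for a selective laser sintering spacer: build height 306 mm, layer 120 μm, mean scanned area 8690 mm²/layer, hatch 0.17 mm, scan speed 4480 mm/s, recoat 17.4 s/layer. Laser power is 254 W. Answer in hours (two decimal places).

Layer count = ceil(306 / 0.12) = 2550.
Hatch length per layer: 8690 / 0.17 → 51117.6 mm.
Laser time per layer = 51117.6 / 4480, so 11.4102 s.
Per-layer time = 11.4102 + 17.4, so 28.8102 s.
Total: 2550 × 28.8102 s = 73466.01 s → 20.41 hours.

20.41 hours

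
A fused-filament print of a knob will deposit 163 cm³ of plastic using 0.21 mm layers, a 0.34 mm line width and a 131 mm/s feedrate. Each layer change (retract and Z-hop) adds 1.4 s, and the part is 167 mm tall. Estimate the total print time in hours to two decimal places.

5.15 hours

Bead cross-section = 0.21 × 0.34, so 0.0714 mm².
Toolpath length = 163 cm³ / 0.0714 mm² = 163000 / 0.0714 = 2282913.2 mm.
Extrusion time = 2282913.2 / 131, so 17426.8 s.
Layers = ⌈167/0.21⌉ = 796.
Non-print overhead = 796 × 1.4 = 1114.4 s.
Total = 17426.8 + 1114.4 = 18541.2 s = 5.15 hours.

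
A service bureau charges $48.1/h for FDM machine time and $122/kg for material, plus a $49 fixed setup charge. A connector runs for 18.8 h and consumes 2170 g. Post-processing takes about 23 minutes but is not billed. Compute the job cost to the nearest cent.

$1218.02

Machine cost = 48.1 × 18.8 = $904.28.
Material cost = 122 × 2170/1000 = $264.74.
Total = 904.28 + 264.74 + 49 = $1218.02.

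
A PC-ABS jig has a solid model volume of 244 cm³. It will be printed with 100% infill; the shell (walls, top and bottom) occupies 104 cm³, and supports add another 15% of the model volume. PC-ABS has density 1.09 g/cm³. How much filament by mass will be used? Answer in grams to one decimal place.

Interior volume = 244 − 104, so 140 cm³.
Deposited infill = 1.00 × 140 = 140 cm³.
Support: 0.15 × 244 → 36.6 cm³.
Deposited volume = 104 + 140 + 36.6, so 280.6 cm³.
Mass = 280.6 × 1.09, so 305.854 g.

305.9 g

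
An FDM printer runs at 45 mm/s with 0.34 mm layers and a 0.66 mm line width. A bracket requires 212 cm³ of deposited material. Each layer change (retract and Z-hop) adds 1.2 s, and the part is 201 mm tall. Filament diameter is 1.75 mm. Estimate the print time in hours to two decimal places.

Extrusion cross-section = 0.34 × 0.66, so 0.2244 mm².
Path length: 212000 mm³ / 0.2244 mm² → 944741.5 mm.
Extrusion time = 944741.5 / 45 = 20994.3 s.
Layers = ⌈201/0.34⌉ = 592.
Non-print overhead = 592 × 1.2, so 710.4 s.
Total = 20994.3 + 710.4 = 21704.7 s = 6.03 hours.

6.03 hours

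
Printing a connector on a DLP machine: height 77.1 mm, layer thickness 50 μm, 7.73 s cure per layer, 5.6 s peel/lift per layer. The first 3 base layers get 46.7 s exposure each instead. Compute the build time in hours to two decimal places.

Number of layers: 77.1 / 0.05 → 1542 (rounded up).
Bottom layers = 3 × (46.7 + 5.6) = 156.9 s.
Normal layers: 1539 × (7.73 + 5.6) → 20514.87 s.
Total = 156.9 + 20514.87 = 20671.77 s = 5.74 hours.

5.74 hours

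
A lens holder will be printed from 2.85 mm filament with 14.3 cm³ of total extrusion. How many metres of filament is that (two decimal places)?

2.24 m

A = π r² = π × 1.425² = 6.3794 mm².
Length = 14.3 cm³ / 6.3794 mm² = 14300 / 6.3794 = 2241.59 mm = 2.24 m.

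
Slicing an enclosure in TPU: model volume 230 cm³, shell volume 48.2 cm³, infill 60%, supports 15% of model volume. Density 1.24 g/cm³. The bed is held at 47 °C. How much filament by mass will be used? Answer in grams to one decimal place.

Infill region: 230 − 48.2 → 181.8 cm³.
Deposited infill = 0.60 × 181.8 = 109.08 cm³.
Support = 0.15 × 230, so 34.5 cm³.
Deposited volume = 48.2 + 109.08 + 34.5, so 191.78 cm³.
Mass = 191.78 × 1.24, so 237.8072 g.

237.8 g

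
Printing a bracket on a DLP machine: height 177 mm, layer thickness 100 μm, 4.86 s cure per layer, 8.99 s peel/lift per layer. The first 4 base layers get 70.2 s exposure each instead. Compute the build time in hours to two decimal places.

Layer count = ceil(177 / 0.1) = 1770.
Burn-in layers = 4 × (70.2 + 8.99) = 316.76 s.
Remaining layers = 1766 × (4.86 + 8.99), so 24459.1 s.
Sum: 316.76 + 24459.1 = 24775.86 s → 6.88 hours.

6.88 hours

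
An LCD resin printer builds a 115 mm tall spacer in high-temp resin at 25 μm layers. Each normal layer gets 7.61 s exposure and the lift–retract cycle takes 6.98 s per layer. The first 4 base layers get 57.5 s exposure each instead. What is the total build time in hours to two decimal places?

18.70 hours

Layer count = ceil(115 / 0.025) = 4600.
Burn-in layers = 4 × (57.5 + 6.98) = 257.92 s.
Regular layers: 4596 × (7.61 + 6.98) → 67055.64 s.
Total = 257.92 + 67055.64 = 67313.56 s = 18.70 hours.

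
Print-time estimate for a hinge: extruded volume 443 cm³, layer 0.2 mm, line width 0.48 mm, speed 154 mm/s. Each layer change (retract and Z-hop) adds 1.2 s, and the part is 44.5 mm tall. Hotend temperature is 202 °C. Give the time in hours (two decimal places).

Bead cross-section = 0.2 × 0.48, so 0.096 mm².
Toolpath length = 443 cm³ / 0.096 mm² = 443000 / 0.096 = 4614583.3 mm.
Extrusion time = 4614583.3 / 154, so 29964.8 s.
Number of layers: 44.5 / 0.2 → 223 (rounded up).
Z-hop total = 223 × 1.2, so 267.6 s.
Total = 29964.8 + 267.6 = 30232.4 s = 8.40 hours.

8.40 hours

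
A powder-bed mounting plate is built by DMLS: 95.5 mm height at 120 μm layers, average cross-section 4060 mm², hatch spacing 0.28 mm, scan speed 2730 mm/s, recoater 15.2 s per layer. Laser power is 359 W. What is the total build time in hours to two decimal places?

4.54 hours

Layers = ⌈95.5/0.12⌉ = 796.
Scan path per layer: 4060 / 0.28 → 14500 mm.
Scan time per layer = 14500 / 2730 = 5.3114 s.
Layer cycle = 5.3114 + 15.2, so 20.5114 s.
Build time = 796 × 20.5114 = 16327.0744 s = 4.54 hours.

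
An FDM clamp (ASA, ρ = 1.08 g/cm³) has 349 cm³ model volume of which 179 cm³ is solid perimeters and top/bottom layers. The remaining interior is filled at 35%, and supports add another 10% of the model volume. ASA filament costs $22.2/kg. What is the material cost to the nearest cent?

Volume inside the shell: 349 − 179 → 170 cm³.
Infill deposited = 0.35 × 170 = 59.5 cm³.
Support: 0.10 × 349 → 34.9 cm³.
Deposited volume: 179 + 59.5 + 34.9 → 273.4 cm³.
Mass = 273.4 × 1.08 = 295.272 g.
At $22.2/kg: 295.272/1000 × 22.2 = $6.56.

$6.56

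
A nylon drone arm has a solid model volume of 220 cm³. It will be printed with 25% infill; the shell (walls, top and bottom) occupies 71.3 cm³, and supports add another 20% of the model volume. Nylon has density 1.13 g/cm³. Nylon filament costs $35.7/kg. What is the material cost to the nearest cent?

Infill region: 220 − 71.3 → 148.7 cm³.
Deposited infill = 0.25 × 148.7 = 37.175 cm³.
Support = 0.20 × 220, so 44 cm³.
Total extruded = 71.3 + 37.175 + 44 = 152.475 cm³.
Mass: 152.475 × 1.13 → 172.29675 g.
Cost = 172.29675 g / 1000 × $35.7/kg = $6.15.

$6.15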